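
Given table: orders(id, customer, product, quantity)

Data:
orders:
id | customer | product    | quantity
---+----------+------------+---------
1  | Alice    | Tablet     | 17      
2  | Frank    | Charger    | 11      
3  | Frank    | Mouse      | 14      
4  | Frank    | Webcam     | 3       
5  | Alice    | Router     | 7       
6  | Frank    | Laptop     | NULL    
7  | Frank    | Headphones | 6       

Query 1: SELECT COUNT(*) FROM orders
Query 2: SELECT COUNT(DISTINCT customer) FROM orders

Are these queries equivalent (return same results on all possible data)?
No, not equivalent

Query 1 returns: [(7,)]
Query 2 returns: [(2,)]

Reason: COUNT(*) counts rows, COUNT(DISTINCT customer) counts unique customers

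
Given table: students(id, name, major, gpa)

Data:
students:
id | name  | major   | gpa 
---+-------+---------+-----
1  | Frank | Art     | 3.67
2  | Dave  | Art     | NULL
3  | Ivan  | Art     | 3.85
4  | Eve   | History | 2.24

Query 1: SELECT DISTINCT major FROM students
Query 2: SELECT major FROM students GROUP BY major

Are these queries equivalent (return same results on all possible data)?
Yes, equivalent

Both queries return: [('Art',), ('History',)]

Reason: Both get unique majors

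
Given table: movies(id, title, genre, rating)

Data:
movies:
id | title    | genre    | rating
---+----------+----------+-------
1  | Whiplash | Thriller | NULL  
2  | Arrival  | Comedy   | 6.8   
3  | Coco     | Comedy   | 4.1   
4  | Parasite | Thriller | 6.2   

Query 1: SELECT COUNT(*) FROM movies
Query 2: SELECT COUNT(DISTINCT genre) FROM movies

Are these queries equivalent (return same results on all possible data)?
No, not equivalent

Query 1 returns: [(4,)]
Query 2 returns: [(2,)]

Reason: COUNT(*) counts rows, COUNT(DISTINCT genre) counts unique genres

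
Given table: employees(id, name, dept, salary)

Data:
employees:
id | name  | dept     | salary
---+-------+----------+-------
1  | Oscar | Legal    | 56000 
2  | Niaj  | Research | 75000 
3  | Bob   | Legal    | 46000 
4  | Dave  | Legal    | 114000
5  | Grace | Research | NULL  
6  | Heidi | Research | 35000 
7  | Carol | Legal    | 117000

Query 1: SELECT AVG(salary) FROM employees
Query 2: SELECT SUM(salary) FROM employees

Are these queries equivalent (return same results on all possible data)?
No, not equivalent

Query 1 returns: [(73833.33333333333,)]
Query 2 returns: [(443000,)]

Reason: AVG vs SUM give different aggregate values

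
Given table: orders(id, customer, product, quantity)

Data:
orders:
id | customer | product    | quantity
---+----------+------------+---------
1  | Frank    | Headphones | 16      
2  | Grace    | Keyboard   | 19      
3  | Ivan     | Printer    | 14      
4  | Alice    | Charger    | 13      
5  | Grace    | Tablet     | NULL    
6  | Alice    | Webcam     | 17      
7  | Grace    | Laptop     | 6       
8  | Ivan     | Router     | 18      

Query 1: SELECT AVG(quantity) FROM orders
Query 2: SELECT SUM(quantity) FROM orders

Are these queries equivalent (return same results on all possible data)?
No, not equivalent

Query 1 returns: [(14.714285714285714,)]
Query 2 returns: [(103,)]

Reason: AVG vs SUM give different aggregate values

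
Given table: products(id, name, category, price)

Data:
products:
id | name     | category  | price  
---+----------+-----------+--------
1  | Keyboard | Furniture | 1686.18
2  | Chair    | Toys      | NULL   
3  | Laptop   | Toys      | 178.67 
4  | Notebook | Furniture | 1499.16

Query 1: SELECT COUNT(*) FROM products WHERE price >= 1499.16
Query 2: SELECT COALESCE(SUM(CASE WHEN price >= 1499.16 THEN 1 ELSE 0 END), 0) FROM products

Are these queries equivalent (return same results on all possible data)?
Yes, equivalent

Both queries return: [(2,)]

Reason: COUNT with WHERE vs conditional SUM (COALESCE handles empty-table NULL)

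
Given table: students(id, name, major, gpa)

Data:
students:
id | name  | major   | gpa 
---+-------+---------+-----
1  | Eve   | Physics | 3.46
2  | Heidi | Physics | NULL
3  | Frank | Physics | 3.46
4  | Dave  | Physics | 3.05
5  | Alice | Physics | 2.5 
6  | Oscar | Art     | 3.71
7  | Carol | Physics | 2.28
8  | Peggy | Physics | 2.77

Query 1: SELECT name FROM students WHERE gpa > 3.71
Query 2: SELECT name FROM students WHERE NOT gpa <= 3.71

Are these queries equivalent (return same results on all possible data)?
Yes, equivalent

Both queries return: []

Reason: Both filter gpa > 3.71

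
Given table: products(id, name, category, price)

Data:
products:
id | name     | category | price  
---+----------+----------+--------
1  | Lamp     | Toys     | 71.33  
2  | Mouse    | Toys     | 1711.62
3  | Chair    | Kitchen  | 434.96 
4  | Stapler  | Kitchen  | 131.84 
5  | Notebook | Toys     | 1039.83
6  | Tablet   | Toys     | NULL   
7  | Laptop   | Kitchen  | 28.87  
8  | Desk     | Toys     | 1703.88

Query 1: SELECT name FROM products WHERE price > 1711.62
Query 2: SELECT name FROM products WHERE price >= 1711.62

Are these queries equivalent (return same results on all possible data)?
No, not equivalent

Query 1 returns: []
Query 2 returns: [('Mouse',)]

Reason: > vs >= gives different results when price = 1711.62 exists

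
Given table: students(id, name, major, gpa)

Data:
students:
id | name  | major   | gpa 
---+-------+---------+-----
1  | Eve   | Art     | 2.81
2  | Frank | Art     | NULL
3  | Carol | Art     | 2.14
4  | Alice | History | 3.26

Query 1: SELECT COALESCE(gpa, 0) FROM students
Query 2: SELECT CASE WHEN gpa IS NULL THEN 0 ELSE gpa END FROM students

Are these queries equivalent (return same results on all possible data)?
Yes, equivalent

Both queries return: [(0,), (2.14,), (2.81,), (3.26,)]

Reason: COALESCE vs CASE for NULL handling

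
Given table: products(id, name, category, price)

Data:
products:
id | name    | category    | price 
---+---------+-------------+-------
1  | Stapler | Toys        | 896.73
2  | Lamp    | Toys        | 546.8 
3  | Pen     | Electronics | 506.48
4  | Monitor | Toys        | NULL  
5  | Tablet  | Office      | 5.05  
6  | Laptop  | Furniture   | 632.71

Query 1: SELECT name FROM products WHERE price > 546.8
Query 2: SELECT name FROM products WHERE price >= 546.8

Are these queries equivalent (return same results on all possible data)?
No, not equivalent

Query 1 returns: [('Stapler',), ('Laptop',)]
Query 2 returns: [('Stapler',), ('Lamp',), ('Laptop',)]

Reason: > vs >= gives different results when price = 546.8 exists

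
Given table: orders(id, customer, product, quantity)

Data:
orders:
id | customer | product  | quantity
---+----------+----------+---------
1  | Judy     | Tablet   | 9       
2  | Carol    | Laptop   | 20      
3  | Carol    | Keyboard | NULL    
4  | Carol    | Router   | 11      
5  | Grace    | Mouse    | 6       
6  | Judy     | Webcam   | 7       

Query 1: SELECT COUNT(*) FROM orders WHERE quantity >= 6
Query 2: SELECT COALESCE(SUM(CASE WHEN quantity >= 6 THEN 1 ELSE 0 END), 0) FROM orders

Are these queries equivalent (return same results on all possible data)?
Yes, equivalent

Both queries return: [(5,)]

Reason: COUNT with WHERE vs conditional SUM (COALESCE handles empty-table NULL)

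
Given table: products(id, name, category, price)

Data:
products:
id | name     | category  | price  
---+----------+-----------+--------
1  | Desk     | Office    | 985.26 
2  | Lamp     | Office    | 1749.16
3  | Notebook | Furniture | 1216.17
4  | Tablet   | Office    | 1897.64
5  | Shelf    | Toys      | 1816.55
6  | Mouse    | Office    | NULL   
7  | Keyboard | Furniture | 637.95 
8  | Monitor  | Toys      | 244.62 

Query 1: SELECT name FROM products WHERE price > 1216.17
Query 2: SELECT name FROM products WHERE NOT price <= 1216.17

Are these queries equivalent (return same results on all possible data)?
Yes, equivalent

Both queries return: [('Lamp',), ('Shelf',), ('Tablet',)]

Reason: Both filter price > 1216.17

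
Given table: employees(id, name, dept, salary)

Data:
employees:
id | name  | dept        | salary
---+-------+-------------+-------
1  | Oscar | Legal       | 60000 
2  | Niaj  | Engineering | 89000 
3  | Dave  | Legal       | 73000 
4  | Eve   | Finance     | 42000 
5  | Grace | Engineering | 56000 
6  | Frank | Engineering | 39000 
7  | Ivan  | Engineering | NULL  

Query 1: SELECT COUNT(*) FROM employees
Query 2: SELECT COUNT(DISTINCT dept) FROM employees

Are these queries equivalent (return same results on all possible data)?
No, not equivalent

Query 1 returns: [(7,)]
Query 2 returns: [(3,)]

Reason: COUNT(*) counts rows, COUNT(DISTINCT dept) counts unique depts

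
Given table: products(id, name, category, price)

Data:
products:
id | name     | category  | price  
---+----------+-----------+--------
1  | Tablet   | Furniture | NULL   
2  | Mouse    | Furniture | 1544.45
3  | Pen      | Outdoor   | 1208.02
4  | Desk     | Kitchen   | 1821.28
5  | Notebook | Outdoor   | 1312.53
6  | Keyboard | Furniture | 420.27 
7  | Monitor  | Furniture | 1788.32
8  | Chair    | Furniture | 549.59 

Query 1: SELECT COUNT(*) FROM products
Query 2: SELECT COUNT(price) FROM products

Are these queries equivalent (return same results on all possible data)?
No, not equivalent

Query 1 returns: [(8,)]
Query 2 returns: [(7,)]

Reason: COUNT(*) includes NULLs, COUNT(column) excludes them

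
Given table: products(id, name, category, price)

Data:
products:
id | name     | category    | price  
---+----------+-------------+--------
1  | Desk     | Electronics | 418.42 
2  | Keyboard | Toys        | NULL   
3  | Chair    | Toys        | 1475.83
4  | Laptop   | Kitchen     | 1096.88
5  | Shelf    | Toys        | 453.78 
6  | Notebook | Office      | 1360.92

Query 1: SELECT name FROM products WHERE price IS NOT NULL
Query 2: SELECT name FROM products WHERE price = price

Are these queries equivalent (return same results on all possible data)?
Yes, equivalent

Both queries return: [('Chair',), ('Desk',), ('Laptop',), ('Notebook',), ('Shelf',)]

Reason: IS NOT NULL vs self-equality (both exclude NULLs)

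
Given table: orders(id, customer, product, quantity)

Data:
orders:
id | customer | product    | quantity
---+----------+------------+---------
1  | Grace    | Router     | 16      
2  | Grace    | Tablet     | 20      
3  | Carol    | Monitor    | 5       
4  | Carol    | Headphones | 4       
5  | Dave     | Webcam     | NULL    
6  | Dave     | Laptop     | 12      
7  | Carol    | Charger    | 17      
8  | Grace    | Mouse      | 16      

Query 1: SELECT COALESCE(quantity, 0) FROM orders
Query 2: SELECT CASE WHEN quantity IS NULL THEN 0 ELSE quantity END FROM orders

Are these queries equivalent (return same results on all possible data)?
Yes, equivalent

Both queries return: [(0,), (4,), (5,), (12,), (16,), (16,), (17,), (20,)]

Reason: COALESCE vs CASE for NULL handling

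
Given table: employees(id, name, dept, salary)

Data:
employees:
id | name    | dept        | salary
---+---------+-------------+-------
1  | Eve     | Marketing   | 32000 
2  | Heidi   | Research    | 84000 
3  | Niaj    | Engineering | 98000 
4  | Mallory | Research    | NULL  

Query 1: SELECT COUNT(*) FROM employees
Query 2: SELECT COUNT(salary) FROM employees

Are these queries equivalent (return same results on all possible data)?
No, not equivalent

Query 1 returns: [(4,)]
Query 2 returns: [(3,)]

Reason: COUNT(*) includes NULLs, COUNT(column) excludes them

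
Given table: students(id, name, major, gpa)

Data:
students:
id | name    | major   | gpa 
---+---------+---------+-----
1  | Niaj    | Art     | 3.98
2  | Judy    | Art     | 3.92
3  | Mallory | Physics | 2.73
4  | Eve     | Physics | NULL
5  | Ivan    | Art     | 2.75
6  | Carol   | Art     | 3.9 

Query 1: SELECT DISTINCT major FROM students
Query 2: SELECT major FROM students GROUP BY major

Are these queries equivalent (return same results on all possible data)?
Yes, equivalent

Both queries return: [('Art',), ('Physics',)]

Reason: Both get unique majors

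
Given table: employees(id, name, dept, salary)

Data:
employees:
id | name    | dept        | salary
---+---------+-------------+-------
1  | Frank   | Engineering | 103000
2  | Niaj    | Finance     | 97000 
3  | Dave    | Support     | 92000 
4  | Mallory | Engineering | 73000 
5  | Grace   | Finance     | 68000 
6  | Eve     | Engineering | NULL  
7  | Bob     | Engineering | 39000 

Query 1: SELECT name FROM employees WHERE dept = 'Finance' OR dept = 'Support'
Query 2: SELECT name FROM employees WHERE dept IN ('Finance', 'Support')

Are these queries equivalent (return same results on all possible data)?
Yes, equivalent

Both queries return: [('Dave',), ('Grace',), ('Niaj',)]

Reason: OR vs IN are equivalent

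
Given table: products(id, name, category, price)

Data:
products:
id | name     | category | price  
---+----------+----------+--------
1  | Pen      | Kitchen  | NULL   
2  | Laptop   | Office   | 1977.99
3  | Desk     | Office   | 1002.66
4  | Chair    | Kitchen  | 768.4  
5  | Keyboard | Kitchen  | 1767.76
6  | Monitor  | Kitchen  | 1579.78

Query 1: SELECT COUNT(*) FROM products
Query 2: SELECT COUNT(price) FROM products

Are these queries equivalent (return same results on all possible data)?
No, not equivalent

Query 1 returns: [(6,)]
Query 2 returns: [(5,)]

Reason: COUNT(*) includes NULLs, COUNT(column) excludes them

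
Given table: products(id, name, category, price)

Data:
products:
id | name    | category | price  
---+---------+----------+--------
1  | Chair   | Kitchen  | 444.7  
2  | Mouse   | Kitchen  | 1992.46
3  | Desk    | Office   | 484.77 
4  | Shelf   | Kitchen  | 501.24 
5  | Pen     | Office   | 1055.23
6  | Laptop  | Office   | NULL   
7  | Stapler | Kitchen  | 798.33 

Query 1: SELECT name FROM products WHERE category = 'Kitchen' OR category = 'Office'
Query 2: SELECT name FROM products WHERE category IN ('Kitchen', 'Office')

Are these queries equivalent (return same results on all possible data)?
Yes, equivalent

Both queries return: [('Chair',), ('Desk',), ('Laptop',), ('Mouse',), ('Pen',), ('Shelf',), ('Stapler',)]

Reason: OR vs IN are equivalent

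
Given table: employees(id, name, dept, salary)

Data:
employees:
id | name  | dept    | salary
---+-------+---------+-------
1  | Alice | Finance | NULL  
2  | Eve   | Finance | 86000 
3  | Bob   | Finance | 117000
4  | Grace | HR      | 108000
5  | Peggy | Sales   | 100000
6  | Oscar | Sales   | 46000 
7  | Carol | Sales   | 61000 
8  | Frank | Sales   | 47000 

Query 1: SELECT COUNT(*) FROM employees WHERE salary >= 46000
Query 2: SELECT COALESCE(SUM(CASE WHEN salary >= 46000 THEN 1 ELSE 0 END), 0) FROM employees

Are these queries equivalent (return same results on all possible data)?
Yes, equivalent

Both queries return: [(7,)]

Reason: COUNT with WHERE vs conditional SUM (COALESCE handles empty-table NULL)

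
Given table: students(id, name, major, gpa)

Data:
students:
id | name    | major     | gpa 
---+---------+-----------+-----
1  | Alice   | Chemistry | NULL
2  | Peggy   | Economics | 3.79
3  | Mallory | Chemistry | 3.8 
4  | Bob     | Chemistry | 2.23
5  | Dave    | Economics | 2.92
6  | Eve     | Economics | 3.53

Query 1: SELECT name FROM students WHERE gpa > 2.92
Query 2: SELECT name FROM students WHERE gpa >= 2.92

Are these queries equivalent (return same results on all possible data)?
No, not equivalent

Query 1 returns: [('Peggy',), ('Mallory',), ('Eve',)]
Query 2 returns: [('Peggy',), ('Mallory',), ('Dave',), ('Eve',)]

Reason: > vs >= gives different results when gpa = 2.92 exists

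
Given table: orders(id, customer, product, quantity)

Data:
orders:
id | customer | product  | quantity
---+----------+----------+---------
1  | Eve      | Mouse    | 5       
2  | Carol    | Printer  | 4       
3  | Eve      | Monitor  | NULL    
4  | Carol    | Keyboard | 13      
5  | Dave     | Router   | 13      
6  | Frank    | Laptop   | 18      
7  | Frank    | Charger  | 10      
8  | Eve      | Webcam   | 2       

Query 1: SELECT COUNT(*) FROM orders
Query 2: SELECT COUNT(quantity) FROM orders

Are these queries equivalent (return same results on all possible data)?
No, not equivalent

Query 1 returns: [(8,)]
Query 2 returns: [(7,)]

Reason: COUNT(*) includes NULLs, COUNT(column) excludes them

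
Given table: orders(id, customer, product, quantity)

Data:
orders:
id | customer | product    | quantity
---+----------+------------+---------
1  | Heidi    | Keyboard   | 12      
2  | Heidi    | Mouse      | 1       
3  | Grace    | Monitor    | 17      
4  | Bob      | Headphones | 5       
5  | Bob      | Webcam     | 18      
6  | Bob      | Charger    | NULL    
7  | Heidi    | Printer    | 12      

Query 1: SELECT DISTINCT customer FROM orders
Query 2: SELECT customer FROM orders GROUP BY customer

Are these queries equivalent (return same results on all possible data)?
Yes, equivalent

Both queries return: [('Bob',), ('Grace',), ('Heidi',)]

Reason: Both get unique customers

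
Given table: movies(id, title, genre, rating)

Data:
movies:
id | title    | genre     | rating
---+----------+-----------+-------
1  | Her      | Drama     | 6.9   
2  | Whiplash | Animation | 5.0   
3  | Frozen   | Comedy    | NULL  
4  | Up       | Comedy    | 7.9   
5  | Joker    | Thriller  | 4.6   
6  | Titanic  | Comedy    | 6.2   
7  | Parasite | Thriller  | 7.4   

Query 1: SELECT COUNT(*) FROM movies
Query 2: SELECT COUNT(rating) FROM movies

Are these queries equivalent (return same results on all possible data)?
No, not equivalent

Query 1 returns: [(7,)]
Query 2 returns: [(6,)]

Reason: COUNT(*) includes NULLs, COUNT(column) excludes them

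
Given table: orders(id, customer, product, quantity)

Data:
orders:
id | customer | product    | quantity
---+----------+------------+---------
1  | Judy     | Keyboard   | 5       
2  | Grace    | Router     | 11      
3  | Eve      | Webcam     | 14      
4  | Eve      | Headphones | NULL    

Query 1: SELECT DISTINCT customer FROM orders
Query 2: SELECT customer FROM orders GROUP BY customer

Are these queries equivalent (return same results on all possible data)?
Yes, equivalent

Both queries return: [('Eve',), ('Grace',), ('Judy',)]

Reason: Both get unique customers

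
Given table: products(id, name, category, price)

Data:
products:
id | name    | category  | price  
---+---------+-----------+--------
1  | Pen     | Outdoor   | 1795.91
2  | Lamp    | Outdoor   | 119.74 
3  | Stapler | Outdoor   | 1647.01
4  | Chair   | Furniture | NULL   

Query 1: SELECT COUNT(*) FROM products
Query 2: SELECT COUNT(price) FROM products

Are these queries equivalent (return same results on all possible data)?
No, not equivalent

Query 1 returns: [(4,)]
Query 2 returns: [(3,)]

Reason: COUNT(*) includes NULLs, COUNT(column) excludes them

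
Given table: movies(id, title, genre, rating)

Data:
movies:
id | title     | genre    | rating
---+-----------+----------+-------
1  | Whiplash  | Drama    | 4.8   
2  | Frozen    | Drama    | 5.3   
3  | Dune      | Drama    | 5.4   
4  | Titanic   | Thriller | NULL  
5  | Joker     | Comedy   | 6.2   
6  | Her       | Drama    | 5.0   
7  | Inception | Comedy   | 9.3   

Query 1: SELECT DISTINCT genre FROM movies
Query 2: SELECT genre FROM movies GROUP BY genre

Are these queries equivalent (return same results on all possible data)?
Yes, equivalent

Both queries return: [('Comedy',), ('Drama',), ('Thriller',)]

Reason: Both get unique genres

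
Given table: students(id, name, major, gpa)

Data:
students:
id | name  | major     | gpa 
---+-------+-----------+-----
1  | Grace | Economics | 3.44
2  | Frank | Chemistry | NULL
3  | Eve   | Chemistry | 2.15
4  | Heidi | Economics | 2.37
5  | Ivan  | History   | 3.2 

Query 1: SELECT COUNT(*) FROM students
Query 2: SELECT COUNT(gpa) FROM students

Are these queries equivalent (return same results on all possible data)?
No, not equivalent

Query 1 returns: [(5,)]
Query 2 returns: [(4,)]

Reason: COUNT(*) includes NULLs, COUNT(column) excludes them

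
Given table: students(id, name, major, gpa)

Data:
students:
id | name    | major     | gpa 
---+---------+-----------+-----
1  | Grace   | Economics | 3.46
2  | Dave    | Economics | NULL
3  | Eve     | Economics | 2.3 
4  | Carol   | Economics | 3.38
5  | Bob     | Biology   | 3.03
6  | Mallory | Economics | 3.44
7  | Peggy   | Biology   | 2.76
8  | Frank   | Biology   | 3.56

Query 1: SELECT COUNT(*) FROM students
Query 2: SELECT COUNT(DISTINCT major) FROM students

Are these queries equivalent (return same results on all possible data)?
No, not equivalent

Query 1 returns: [(8,)]
Query 2 returns: [(2,)]

Reason: COUNT(*) counts rows, COUNT(DISTINCT major) counts unique majors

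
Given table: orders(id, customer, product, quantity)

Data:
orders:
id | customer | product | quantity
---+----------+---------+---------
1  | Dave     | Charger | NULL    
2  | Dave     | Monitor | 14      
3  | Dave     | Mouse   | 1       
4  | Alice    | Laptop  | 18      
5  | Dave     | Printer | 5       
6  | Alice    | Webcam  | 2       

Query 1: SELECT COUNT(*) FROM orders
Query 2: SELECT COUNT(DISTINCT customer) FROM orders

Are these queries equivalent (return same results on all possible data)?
No, not equivalent

Query 1 returns: [(6,)]
Query 2 returns: [(2,)]

Reason: COUNT(*) counts rows, COUNT(DISTINCT customer) counts unique customers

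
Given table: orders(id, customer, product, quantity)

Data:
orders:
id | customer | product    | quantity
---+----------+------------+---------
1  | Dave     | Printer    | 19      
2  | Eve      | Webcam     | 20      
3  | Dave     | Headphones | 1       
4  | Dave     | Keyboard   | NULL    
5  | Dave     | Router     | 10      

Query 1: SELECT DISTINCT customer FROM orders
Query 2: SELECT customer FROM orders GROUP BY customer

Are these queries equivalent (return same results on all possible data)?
Yes, equivalent

Both queries return: [('Dave',), ('Eve',)]

Reason: Both get unique customers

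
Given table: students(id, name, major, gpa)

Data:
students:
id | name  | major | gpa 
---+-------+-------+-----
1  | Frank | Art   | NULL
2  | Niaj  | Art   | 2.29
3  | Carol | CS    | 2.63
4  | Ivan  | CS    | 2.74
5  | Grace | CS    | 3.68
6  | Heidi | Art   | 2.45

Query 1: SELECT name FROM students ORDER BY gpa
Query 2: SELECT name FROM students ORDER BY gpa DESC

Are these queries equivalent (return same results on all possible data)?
No, not equivalent

Query 1 returns: [('Frank',), ('Niaj',), ('Heidi',), ('Carol',), ('Ivan',), ('Grace',)]
Query 2 returns: [('Grace',), ('Ivan',), ('Carol',), ('Heidi',), ('Niaj',), ('Frank',)]

Reason: ASC vs DESC gives opposite ordering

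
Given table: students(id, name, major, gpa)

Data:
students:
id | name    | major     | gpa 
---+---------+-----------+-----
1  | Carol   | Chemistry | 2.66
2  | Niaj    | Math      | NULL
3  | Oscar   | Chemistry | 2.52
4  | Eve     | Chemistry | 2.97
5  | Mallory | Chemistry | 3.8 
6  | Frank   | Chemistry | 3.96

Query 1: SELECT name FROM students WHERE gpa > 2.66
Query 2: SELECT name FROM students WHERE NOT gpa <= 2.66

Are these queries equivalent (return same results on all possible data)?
Yes, equivalent

Both queries return: [('Eve',), ('Frank',), ('Mallory',)]

Reason: Both filter gpa > 2.66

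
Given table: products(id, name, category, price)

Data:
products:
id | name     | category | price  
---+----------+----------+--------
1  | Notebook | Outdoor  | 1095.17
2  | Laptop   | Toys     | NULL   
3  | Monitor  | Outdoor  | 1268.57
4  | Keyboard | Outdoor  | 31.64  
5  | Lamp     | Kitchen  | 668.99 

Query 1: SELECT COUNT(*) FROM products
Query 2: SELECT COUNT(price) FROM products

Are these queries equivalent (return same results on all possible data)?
No, not equivalent

Query 1 returns: [(5,)]
Query 2 returns: [(4,)]

Reason: COUNT(*) includes NULLs, COUNT(column) excludes them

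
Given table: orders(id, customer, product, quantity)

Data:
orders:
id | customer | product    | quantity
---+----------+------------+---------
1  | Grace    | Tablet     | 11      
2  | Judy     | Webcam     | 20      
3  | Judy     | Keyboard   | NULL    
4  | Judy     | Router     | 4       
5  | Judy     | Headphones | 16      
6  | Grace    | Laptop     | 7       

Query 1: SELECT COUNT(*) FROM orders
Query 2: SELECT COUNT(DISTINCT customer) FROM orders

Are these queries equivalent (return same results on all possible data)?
No, not equivalent

Query 1 returns: [(6,)]
Query 2 returns: [(2,)]

Reason: COUNT(*) counts rows, COUNT(DISTINCT customer) counts unique customers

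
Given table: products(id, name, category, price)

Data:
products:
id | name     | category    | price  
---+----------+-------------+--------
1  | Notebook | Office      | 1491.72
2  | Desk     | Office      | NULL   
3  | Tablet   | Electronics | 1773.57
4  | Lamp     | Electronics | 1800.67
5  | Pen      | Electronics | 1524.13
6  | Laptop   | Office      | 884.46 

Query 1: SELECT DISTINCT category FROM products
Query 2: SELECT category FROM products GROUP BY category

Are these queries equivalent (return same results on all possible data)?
Yes, equivalent

Both queries return: [('Electronics',), ('Office',)]

Reason: Both get unique categorys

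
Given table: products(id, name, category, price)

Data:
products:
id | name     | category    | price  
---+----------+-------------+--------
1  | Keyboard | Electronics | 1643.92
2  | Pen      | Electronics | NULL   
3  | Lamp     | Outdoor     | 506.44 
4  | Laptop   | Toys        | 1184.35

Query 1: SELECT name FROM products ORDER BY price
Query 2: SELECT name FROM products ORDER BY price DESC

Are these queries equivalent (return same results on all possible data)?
No, not equivalent

Query 1 returns: [('Pen',), ('Lamp',), ('Laptop',), ('Keyboard',)]
Query 2 returns: [('Keyboard',), ('Laptop',), ('Lamp',), ('Pen',)]

Reason: ASC vs DESC gives opposite ordering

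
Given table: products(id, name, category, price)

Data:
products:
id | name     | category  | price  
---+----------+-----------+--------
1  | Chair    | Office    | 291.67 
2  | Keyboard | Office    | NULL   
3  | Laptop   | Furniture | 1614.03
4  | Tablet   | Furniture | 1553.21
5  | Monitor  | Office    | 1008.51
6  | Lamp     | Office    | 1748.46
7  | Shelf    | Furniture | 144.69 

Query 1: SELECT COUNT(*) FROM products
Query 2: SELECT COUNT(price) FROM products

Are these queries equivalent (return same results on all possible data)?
No, not equivalent

Query 1 returns: [(7,)]
Query 2 returns: [(6,)]

Reason: COUNT(*) includes NULLs, COUNT(column) excludes them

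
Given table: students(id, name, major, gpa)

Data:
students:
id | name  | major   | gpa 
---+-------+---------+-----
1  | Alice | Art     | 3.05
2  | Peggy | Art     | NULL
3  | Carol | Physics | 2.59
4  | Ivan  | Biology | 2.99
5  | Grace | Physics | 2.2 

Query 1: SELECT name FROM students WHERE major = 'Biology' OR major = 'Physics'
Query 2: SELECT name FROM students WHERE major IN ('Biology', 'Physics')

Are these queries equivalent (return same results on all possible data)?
Yes, equivalent

Both queries return: [('Carol',), ('Grace',), ('Ivan',)]

Reason: OR vs IN are equivalent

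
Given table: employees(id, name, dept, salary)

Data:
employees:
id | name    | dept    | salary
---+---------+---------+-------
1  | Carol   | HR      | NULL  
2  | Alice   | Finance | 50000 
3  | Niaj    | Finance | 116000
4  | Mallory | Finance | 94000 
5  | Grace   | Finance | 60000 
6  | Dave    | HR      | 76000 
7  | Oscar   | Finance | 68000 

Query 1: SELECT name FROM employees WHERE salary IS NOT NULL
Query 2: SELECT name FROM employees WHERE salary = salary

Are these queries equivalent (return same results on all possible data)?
Yes, equivalent

Both queries return: [('Alice',), ('Dave',), ('Grace',), ('Mallory',), ('Niaj',), ('Oscar',)]

Reason: IS NOT NULL vs self-equality (both exclude NULLs)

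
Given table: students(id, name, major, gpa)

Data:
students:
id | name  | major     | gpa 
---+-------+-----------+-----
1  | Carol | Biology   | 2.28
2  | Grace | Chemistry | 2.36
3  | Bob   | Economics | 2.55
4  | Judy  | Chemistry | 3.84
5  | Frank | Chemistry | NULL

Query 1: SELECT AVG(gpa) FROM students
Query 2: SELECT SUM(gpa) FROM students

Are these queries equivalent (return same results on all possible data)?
No, not equivalent

Query 1 returns: [(2.7575,)]
Query 2 returns: [(11.03,)]

Reason: AVG vs SUM give different aggregate values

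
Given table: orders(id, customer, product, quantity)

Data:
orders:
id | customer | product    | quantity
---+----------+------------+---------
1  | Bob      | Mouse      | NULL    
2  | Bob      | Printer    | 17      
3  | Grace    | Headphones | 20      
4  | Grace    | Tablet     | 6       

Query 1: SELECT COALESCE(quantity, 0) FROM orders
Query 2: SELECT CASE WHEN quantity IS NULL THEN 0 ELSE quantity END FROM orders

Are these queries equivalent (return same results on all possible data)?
Yes, equivalent

Both queries return: [(0,), (6,), (17,), (20,)]

Reason: COALESCE vs CASE for NULL handling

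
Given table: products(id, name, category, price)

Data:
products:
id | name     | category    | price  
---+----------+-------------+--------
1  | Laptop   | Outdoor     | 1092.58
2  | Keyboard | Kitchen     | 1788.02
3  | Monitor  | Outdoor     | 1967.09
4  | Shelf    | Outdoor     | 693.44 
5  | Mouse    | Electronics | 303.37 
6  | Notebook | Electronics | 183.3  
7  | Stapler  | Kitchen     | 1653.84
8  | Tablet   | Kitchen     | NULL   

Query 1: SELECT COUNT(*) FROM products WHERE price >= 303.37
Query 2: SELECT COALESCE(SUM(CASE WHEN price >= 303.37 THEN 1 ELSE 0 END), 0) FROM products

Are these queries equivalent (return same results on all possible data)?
Yes, equivalent

Both queries return: [(6,)]

Reason: COUNT with WHERE vs conditional SUM (COALESCE handles empty-table NULL)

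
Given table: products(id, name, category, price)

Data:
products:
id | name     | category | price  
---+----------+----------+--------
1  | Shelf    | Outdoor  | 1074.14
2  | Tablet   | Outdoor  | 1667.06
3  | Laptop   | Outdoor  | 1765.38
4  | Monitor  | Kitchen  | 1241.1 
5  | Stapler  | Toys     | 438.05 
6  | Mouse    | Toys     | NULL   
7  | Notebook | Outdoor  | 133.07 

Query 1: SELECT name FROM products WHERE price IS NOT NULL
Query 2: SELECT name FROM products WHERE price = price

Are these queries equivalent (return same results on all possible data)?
Yes, equivalent

Both queries return: [('Laptop',), ('Monitor',), ('Notebook',), ('Shelf',), ('Stapler',), ('Tablet',)]

Reason: IS NOT NULL vs self-equality (both exclude NULLs)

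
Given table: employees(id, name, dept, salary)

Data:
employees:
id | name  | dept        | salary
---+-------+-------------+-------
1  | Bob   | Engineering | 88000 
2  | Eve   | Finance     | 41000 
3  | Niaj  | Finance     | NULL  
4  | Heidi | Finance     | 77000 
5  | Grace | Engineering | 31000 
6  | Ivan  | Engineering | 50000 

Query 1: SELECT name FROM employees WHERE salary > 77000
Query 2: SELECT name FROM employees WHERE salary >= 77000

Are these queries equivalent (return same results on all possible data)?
No, not equivalent

Query 1 returns: [('Bob',)]
Query 2 returns: [('Bob',), ('Heidi',)]

Reason: > vs >= gives different results when salary = 77000 exists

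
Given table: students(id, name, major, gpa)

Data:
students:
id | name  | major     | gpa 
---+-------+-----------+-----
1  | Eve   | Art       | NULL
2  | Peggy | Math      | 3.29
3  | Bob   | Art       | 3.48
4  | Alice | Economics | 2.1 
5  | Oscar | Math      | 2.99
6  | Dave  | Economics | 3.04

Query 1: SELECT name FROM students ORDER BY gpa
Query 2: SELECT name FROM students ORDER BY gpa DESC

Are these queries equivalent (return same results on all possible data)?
No, not equivalent

Query 1 returns: [('Eve',), ('Alice',), ('Oscar',), ('Dave',), ('Peggy',), ('Bob',)]
Query 2 returns: [('Bob',), ('Peggy',), ('Dave',), ('Oscar',), ('Alice',), ('Eve',)]

Reason: ASC vs DESC gives opposite ordering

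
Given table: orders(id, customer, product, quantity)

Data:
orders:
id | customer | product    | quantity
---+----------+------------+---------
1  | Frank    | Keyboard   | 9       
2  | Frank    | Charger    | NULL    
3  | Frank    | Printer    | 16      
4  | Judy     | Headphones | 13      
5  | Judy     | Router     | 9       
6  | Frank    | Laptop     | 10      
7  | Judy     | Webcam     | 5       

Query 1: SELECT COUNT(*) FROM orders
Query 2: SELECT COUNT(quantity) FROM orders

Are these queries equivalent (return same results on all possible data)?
No, not equivalent

Query 1 returns: [(7,)]
Query 2 returns: [(6,)]

Reason: COUNT(*) includes NULLs, COUNT(column) excludes them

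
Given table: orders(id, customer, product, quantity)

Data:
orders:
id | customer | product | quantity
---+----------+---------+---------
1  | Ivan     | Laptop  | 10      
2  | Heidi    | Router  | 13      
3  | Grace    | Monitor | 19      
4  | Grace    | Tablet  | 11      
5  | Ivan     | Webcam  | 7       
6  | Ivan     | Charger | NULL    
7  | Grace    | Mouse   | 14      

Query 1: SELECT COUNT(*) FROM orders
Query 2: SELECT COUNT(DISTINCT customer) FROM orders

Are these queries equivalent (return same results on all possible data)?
No, not equivalent

Query 1 returns: [(7,)]
Query 2 returns: [(3,)]

Reason: COUNT(*) counts rows, COUNT(DISTINCT customer) counts unique customers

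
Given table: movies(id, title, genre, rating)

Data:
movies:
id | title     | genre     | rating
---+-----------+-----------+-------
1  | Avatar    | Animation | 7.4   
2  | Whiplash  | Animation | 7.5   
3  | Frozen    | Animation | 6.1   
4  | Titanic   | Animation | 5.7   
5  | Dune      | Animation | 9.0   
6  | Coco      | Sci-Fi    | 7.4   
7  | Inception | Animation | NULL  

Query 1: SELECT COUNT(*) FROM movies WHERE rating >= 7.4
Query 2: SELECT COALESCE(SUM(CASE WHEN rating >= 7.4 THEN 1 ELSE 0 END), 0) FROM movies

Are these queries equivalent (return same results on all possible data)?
Yes, equivalent

Both queries return: [(4,)]

Reason: COUNT with WHERE vs conditional SUM (COALESCE handles empty-table NULL)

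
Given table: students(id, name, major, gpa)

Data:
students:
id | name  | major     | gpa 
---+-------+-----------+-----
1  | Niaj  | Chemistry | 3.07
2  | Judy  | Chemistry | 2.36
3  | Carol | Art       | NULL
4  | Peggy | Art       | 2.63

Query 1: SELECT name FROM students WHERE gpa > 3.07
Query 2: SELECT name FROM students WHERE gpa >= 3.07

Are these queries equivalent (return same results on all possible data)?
No, not equivalent

Query 1 returns: []
Query 2 returns: [('Niaj',)]

Reason: > vs >= gives different results when gpa = 3.07 exists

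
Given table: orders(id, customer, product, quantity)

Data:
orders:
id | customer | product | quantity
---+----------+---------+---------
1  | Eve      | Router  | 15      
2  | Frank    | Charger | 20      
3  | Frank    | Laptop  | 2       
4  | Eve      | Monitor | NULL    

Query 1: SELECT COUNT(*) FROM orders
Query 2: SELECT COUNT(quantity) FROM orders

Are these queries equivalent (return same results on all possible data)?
No, not equivalent

Query 1 returns: [(4,)]
Query 2 returns: [(3,)]

Reason: COUNT(*) includes NULLs, COUNT(column) excludes them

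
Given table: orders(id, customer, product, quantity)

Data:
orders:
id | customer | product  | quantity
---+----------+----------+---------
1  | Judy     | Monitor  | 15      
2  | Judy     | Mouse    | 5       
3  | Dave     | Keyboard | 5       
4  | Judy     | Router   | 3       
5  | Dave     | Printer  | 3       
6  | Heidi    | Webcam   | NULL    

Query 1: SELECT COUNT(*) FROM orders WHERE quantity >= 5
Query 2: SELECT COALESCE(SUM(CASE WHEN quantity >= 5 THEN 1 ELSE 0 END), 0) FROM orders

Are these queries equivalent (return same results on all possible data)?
Yes, equivalent

Both queries return: [(3,)]

Reason: COUNT with WHERE vs conditional SUM (COALESCE handles empty-table NULL)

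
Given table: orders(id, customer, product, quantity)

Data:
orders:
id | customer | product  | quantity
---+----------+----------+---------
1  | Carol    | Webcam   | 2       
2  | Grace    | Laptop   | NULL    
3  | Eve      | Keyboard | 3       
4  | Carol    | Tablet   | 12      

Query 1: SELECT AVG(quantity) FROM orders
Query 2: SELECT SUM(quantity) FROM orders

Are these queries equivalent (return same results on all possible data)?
No, not equivalent

Query 1 returns: [(5.666666666666667,)]
Query 2 returns: [(17,)]

Reason: AVG vs SUM give different aggregate values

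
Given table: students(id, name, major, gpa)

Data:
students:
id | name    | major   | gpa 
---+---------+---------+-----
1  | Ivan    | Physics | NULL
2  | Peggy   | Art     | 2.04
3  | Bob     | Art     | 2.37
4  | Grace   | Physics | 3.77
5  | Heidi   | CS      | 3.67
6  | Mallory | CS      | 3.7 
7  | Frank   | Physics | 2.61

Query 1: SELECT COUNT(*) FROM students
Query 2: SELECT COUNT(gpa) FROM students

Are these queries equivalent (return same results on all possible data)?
No, not equivalent

Query 1 returns: [(7,)]
Query 2 returns: [(6,)]

Reason: COUNT(*) includes NULLs, COUNT(column) excludes them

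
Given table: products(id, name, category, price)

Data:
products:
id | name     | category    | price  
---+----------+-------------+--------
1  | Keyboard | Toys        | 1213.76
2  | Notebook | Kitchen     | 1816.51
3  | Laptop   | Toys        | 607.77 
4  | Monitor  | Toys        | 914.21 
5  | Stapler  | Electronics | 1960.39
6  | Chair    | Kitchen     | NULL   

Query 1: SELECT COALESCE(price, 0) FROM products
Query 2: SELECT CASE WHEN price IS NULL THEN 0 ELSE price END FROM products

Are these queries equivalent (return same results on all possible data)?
Yes, equivalent

Both queries return: [(0,), (607.77,), (914.21,), (1213.76,), (1816.51,), (1960.39,)]

Reason: COALESCE vs CASE for NULL handling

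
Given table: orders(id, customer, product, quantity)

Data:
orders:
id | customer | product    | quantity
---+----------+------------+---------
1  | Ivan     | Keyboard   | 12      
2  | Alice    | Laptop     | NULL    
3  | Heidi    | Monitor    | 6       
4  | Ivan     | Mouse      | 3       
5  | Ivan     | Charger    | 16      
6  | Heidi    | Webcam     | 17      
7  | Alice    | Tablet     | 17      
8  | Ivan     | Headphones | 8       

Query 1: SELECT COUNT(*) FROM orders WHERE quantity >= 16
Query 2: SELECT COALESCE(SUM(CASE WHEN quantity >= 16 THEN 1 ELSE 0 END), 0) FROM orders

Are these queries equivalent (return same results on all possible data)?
Yes, equivalent

Both queries return: [(3,)]

Reason: COUNT with WHERE vs conditional SUM (COALESCE handles empty-table NULL)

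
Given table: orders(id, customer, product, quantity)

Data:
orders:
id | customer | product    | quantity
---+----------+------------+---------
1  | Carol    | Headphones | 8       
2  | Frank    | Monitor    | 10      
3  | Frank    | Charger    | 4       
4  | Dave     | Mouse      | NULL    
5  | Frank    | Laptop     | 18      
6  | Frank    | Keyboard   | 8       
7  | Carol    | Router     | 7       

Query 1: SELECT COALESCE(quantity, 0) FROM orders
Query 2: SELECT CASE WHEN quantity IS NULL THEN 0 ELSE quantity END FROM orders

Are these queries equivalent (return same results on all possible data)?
Yes, equivalent

Both queries return: [(0,), (4,), (7,), (8,), (8,), (10,), (18,)]

Reason: COALESCE vs CASE for NULL handling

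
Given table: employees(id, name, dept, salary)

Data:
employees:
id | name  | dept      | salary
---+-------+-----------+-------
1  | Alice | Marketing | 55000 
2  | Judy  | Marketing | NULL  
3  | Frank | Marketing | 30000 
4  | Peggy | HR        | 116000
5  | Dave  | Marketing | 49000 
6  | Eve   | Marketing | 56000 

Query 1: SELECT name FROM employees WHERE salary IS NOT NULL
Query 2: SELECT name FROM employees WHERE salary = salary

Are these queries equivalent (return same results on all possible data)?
Yes, equivalent

Both queries return: [('Alice',), ('Dave',), ('Eve',), ('Frank',), ('Peggy',)]

Reason: IS NOT NULL vs self-equality (both exclude NULLs)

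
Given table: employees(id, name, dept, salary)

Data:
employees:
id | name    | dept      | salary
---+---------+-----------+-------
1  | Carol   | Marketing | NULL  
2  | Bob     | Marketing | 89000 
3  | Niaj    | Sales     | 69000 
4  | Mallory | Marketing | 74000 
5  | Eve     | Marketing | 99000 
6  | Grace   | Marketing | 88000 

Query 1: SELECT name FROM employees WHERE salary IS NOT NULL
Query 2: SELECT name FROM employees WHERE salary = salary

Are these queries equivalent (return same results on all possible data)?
Yes, equivalent

Both queries return: [('Bob',), ('Eve',), ('Grace',), ('Mallory',), ('Niaj',)]

Reason: IS NOT NULL vs self-equality (both exclude NULLs)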